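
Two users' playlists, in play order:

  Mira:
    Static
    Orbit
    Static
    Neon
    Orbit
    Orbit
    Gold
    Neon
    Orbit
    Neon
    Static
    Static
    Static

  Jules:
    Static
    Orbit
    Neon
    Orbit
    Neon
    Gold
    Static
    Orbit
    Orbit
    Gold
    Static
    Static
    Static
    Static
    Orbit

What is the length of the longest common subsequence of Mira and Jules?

Pick Static at Mira[1]=Jules[1], then Orbit at Mira[2]=Jules[4], then Static at Mira[3]=Jules[7], then Orbit at Mira[5]=Jules[8], then Orbit at Mira[6]=Jules[9], then Gold at Mira[7]=Jules[10], then Static at Mira[11]=Jules[12], then Static at Mira[12]=Jules[13], then Static at Mira[13]=Jules[14]; all 9 songs appear in both, in order. dp[13][15] = 9 confirms this is the maximum.

9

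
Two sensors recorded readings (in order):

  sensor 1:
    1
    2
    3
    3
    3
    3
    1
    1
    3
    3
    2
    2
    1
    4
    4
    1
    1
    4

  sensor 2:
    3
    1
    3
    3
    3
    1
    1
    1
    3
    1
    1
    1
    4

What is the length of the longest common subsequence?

Match 1 [1,2], then 3 [3,3], then 3 [4,4], then 3 [5,5], then 1 [7,7], then 1 [8,8], then 3 [10,9], then 1 [13,10], then 1 [16,11], then 1 [17,12], then 4 [18,13] — 11 values in the same relative order in both. dp[18][13] = 11 confirms this is the maximum.

11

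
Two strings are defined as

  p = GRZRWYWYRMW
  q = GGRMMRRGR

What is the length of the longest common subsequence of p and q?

Taking G (p #1, q #2), R (p #2, q #6), R (p #4, q #7), R (p #9, q #9) gives a common subsequence of length 4. The LCS DP gives dp[11][9] = 4, so this is optimal.

4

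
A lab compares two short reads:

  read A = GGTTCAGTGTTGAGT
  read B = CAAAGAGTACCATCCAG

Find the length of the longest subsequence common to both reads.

8

One common subsequence of length 8: G at read A[1]=read B[5], then G at read A[2]=read B[7], then T at read A[3]=read B[8], then C at read A[5]=read B[11], then A at read A[6]=read B[12], then T at read A[8]=read B[13], then A at read A[13]=read B[16], then G at read A[14]=read B[17], and the DP table's final entry dp[15][17] is also 8, so no common subsequence is longer.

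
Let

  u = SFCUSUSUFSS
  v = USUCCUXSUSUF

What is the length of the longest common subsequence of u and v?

Let dp[i][j] be the LCS length of the first i characters of u and the first j characters of v. dp[i][j] = dp[i-1][j-1]+1 when the i-th and j-th characters match, else max(dp[i-1][j], dp[i][j-1]).
    ·  U  S  U  C  C  U  X  S  U  S  U  F
 ·  0  0  0  0  0  0  0  0  0  0  0  0  0
 S  0  0  1  1  1  1  1  1  1  1  1  1  1
 F  0  0  1  1  1  1  1  1  1  1  1  1  2
 C  0  0  1  1  2  2  2  2  2  2  2  2  2
 U  0  1  1  2  2  2  3  3  3  3  3  3  3
 S  0  1  2  2  2  2  3  3  4  4  4  4  4
 U  0  1  2  3  3  3  3  3  4  5  5  5  5
 S  0  1  2  3  3  3  3  3  4  5  6  6  6
 U  0  1  2  3  3  3  4  4  4  5  6  7  7
 F  0  1  2  3  3  3  4  4  4  5  6  7  8
 S  0  1  2  3  3  3  4  4  5  5  6  7  8
 S  0  1  2  3  3  3  4  4  5  5  6  7  8
dp[11][12] = 8. One LCS (by backtracking along matches): SCUSUSUF.

8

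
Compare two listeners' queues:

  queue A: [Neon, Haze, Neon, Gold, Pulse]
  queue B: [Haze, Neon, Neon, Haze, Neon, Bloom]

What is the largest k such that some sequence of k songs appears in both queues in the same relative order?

Pick Neon at queue A[1]=queue B[3] → Haze at queue A[2]=queue B[4] → Neon at queue A[3]=queue B[5]; all 3 songs appear in both, in order. The LCS DP gives dp[5][6] = 3, so this is optimal.

3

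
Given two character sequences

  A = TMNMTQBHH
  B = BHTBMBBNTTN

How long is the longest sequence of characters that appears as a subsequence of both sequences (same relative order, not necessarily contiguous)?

Taking T (A #1, B #3); then M (A #2, B #5); then N (A #3, B #8); then T (A #5, B #10) gives a common subsequence of length 4. The LCS DP gives dp[9][11] = 4, so this is optimal.

4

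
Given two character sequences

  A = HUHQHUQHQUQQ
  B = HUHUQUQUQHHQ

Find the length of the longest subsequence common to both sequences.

Taking H (A #1, B #1), then U (A #2, B #2), then H (A #3, B #3), then Q (A #4, B #5), then U (A #6, B #6), then Q (A #9, B #7), then U (A #10, B #8), then Q (A #11, B #9), then Q (A #12, B #12) gives a common subsequence of length 9. dp[12][12] = 9 confirms this is the maximum.

9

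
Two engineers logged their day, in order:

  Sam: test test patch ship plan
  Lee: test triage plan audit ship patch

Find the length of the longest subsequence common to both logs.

2

One common subsequence of length 2: test at Sam[1]=Lee[1]; then patch at Sam[3]=Lee[6], and the DP table's final entry dp[5][6] is also 2, so no common subsequence is longer.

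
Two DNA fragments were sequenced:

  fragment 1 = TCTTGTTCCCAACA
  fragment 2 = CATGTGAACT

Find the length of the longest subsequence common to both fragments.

Taking C (fragment 1 #2, fragment 2 #1); then T (fragment 1 #3, fragment 2 #3); then T (fragment 1 #4, fragment 2 #5); then G (fragment 1 #5, fragment 2 #6); then A (fragment 1 #11, fragment 2 #7); then A (fragment 1 #12, fragment 2 #8); then C (fragment 1 #13, fragment 2 #9) gives a common subsequence of length 7. Since dp[14][10] = 7, nothing longer is possible.

7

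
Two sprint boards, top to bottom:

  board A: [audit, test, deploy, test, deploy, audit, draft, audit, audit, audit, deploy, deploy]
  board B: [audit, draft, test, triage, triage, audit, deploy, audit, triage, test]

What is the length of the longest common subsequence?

4

Taking audit at board A[1]=board B[1]; then test at board A[2]=board B[3]; then deploy at board A[3]=board B[7]; then test at board A[4]=board B[10] gives a common subsequence of length 4, and the DP table's final entry dp[12][10] is also 4, so no common subsequence is longer.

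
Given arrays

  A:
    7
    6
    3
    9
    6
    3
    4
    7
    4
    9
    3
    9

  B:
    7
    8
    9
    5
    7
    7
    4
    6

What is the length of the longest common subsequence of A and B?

4

One common subsequence of length 4: 7 at A[1]=B[1]; then 9 at A[4]=B[3]; then 7 at A[8]=B[6]; then 4 at A[9]=B[7], and the DP table's final entry dp[12][8] is also 4, so no common subsequence is longer.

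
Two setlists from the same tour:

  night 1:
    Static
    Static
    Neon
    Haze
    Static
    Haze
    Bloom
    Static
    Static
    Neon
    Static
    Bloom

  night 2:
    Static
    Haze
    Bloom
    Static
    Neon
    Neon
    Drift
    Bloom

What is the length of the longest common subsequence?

Taking Static (night 1 #5, night 2 #1); then Haze (night 1 #6, night 2 #2); then Bloom (night 1 #7, night 2 #3); then Static (night 1 #8, night 2 #4); then Neon (night 1 #10, night 2 #6); then Bloom (night 1 #12, night 2 #8) gives a common subsequence of length 6. Since dp[12][8] = 6, nothing longer is possible.

6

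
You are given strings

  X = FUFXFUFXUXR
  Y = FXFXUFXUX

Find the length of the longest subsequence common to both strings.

8

Let dp[i][j] be the LCS length of the first i characters of X and the first j characters of Y. dp[i][j] = dp[i-1][j-1]+1 when the i-th and j-th characters match, else max(dp[i-1][j], dp[i][j-1]).
    ·  F  X  F  X  U  F  X  U  X
 ·  0  0  0  0  0  0  0  0  0  0
 F  0  1  1  1  1  1  1  1  1  1
 U  0  1  1  1  1  2  2  2  2  2
 F  0  1  1  2  2  2  3  3  3  3
 X  0  1  2  2  3  3  3  4  4  4
 F  0  1  2  3  3  3  4  4  4  4
 U  0  1  2  3  3  4  4  4  5  5
 F  0  1  2  3  3  4  5  5  5  5
 X  0  1  2  3  4  4  5  6  6  6
 U  0  1  2  3  4  5  5  6  7  7
 X  0  1  2  3  4  5  5  6  7  8
 R  0  1  2  3  4  5  5  6  7  8
dp[11][9] = 8. One LCS (by backtracking along matches): FFXUFXUX.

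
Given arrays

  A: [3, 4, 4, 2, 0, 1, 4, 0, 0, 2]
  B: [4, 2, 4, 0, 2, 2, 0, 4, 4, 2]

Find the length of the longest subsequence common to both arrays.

Taking 4 (A #2, B #1), 4 (A #3, B #3), 2 (A #4, B #6), 0 (A #5, B #7), 4 (A #7, B #9), 2 (A #10, B #10) gives a common subsequence of length 6. Since dp[10][10] = 6, nothing longer is possible.

6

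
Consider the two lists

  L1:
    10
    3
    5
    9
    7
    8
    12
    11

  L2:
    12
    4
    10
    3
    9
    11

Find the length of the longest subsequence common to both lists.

4

Let dp[i][j] be the LCS length of the first i values of L1 and the first j values of L2. dp[i][j] = dp[i-1][j-1]+1 when the i-th and j-th values match, else max(dp[i-1][j], dp[i][j-1]).
    · 12  4 10  3  9 11
 ·  0  0  0  0  0  0  0
10  0  0  0  1  1  1  1
 3  0  0  0  1  2  2  2
 5  0  0  0  1  2  2  2
 9  0  0  0  1  2  3  3
 7  0  0  0  1  2  3  3
 8  0  0  0  1  2  3  3
12  0  1  1  1  2  3  3
11  0  1  1  1  2  3  4
dp[8][6] = 4. One LCS (by backtracking along matches): 10, 3, 9, 11.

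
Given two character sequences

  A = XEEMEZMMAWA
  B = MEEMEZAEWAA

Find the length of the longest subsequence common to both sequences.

8

Let dp[i][j] be the LCS length of the first i characters of A and the first j characters of B. dp[i][j] = dp[i-1][j-1]+1 when the i-th and j-th characters match, else max(dp[i-1][j], dp[i][j-1]).
    ·  M  E  E  M  E  Z  A  E  W  A  A
 ·  0  0  0  0  0  0  0  0  0  0  0  0
 X  0  0  0  0  0  0  0  0  0  0  0  0
 E  0  0  1  1  1  1  1  1  1  1  1  1
 E  0  0  1  2  2  2  2  2  2  2  2  2
 M  0  1  1  2  3  3  3  3  3  3  3  3
 E  0  1  2  2  3  4  4  4  4  4  4  4
 Z  0  1  2  2  3  4  5  5  5  5  5  5
 M  0  1  2  2  3  4  5  5  5  5  5  5
 M  0  1  2  2  3  4  5  5  5  5  5  5
 A  0  1  2  2  3  4  5  6  6  6  6  6
 W  0  1  2  2  3  4  5  6  6  7  7  7
 A  0  1  2  2  3  4  5  6  6  7  8  8
dp[11][11] = 8. One LCS (by backtracking along matches): EEMEZAWA.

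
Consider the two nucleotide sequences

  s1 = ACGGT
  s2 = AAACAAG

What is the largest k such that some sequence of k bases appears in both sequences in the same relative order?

3

Let dp[i][j] be the LCS length of the first i bases of s1 and the first j bases of s2. dp[i][j] = dp[i-1][j-1]+1 when the i-th and j-th bases match, else max(dp[i-1][j], dp[i][j-1]).
    ·  A  A  A  C  A  A  G
 ·  0  0  0  0  0  0  0  0
 A  0  1  1  1  1  1  1  1
 C  0  1  1  1  2  2  2  2
 G  0  1  1  1  2  2  2  3
 G  0  1  1  1  2  2  2  3
 T  0  1  1  1  2  2  2  3
dp[5][7] = 3. One LCS (by backtracking along matches): ACG.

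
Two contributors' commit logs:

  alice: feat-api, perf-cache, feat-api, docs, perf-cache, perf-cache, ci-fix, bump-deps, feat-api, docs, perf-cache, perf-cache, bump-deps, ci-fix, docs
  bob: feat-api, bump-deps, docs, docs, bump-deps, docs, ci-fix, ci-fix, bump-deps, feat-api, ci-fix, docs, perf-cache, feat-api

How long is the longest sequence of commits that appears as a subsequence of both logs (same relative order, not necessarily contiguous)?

Match feat-api (alice #1, bob #1) → docs (alice #4, bob #6) → ci-fix (alice #7, bob #8) → bump-deps (alice #8, bob #9) → feat-api (alice #9, bob #10) → docs (alice #10, bob #12) → perf-cache (alice #11, bob #13) — 7 commits in the same relative order in both. Since dp[15][14] = 7, nothing longer is possible.

7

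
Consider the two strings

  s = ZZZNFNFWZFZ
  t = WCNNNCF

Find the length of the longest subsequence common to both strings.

3

Let dp[i][j] be the LCS length of the first i characters of s and the first j characters of t. dp[i][j] = dp[i-1][j-1]+1 when the i-th and j-th characters match, else max(dp[i-1][j], dp[i][j-1]).
    ·  W  C  N  N  N  C  F
 ·  0  0  0  0  0  0  0  0
 Z  0  0  0  0  0  0  0  0
 Z  0  0  0  0  0  0  0  0
 Z  0  0  0  0  0  0  0  0
 N  0  0  0  1  1  1  1  1
 F  0  0  0  1  1  1  1  2
 N  0  0  0  1  2  2  2  2
 F  0  0  0  1  2  2  2  3
 W  0  1  1  1  2  2  2  3
 Z  0  1  1  1  2  2  2  3
 F  0  1  1  1  2  2  2  3
 Z  0  1  1  1  2  2  2  3
dp[11][7] = 3. One LCS (by backtracking along matches): NNF.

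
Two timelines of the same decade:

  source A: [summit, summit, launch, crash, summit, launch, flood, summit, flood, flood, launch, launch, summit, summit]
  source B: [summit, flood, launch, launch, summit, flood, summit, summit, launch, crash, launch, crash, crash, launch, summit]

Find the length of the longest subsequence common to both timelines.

8

Taking summit (source A #1, source B #1); then launch (source A #3, source B #4); then summit (source A #5, source B #5); then flood (source A #7, source B #6); then summit (source A #8, source B #8); then launch (source A #11, source B #11); then launch (source A #12, source B #14); then summit (source A #14, source B #15) gives a common subsequence of length 8. The LCS DP gives dp[14][15] = 8, so this is optimal.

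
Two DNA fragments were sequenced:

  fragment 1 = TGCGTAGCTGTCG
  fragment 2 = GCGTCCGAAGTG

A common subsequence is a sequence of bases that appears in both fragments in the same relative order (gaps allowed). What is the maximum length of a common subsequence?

Pick G at fragment 1[2]=fragment 2[1], C at fragment 1[3]=fragment 2[2], G at fragment 1[4]=fragment 2[3], T at fragment 1[5]=fragment 2[4], A at fragment 1[6]=fragment 2[9], G at fragment 1[10]=fragment 2[10], T at fragment 1[11]=fragment 2[11], G at fragment 1[13]=fragment 2[12]; all 8 bases appear in both, in order. dp[13][12] = 8 confirms this is the maximum.

8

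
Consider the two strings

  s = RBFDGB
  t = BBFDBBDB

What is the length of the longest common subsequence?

4

Pick B (s #2, t #2), then F (s #3, t #3), then D (s #4, t #7), then B (s #6, t #8); all 4 characters appear in both, in order, and the DP table's final entry dp[6][8] is also 4, so no common subsequence is longer.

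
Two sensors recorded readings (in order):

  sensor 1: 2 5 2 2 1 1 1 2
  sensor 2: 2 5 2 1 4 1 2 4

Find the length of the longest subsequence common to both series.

6

One common subsequence of length 6: 2 (sensor 1 #1, sensor 2 #1), then 5 (sensor 1 #2, sensor 2 #2), then 2 (sensor 1 #4, sensor 2 #3), then 1 (sensor 1 #5, sensor 2 #4), then 1 (sensor 1 #7, sensor 2 #6), then 2 (sensor 1 #8, sensor 2 #7). The LCS DP gives dp[8][8] = 6, so this is optimal.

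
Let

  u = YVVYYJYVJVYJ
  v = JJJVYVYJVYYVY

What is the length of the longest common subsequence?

7

Match Y [1,5], V [2,6], V [3,9], Y [5,10], Y [7,11], V [10,12], Y [11,13] — 7 characters in the same relative order in both. dp[12][13] = 7 confirms this is the maximum.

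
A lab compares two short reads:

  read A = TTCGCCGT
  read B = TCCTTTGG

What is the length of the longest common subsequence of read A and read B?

Let dp[i][j] be the LCS length of the first i bases of read A and the first j bases of read B. dp[i][j] = dp[i-1][j-1]+1 when the i-th and j-th bases match, else max(dp[i-1][j], dp[i][j-1]).
    ·  T  C  C  T  T  T  G  G
 ·  0  0  0  0  0  0  0  0  0
 T  0  1  1  1  1  1  1  1  1
 T  0  1  1  1  2  2  2  2  2
 C  0  1  2  2  2  2  2  2  2
 G  0  1  2  2  2  2  2  3  3
 C  0  1  2  3  3  3  3  3  3
 C  0  1  2  3  3  3  3  3  3
 G  0  1  2  3  3  3  3  4  4
 T  0  1  2  3  4  4  4  4  4
dp[8][8] = 4. One LCS (by backtracking along matches): TTGG.

4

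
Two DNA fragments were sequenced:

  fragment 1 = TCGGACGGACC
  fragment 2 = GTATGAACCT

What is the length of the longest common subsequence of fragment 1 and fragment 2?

6

One common subsequence of length 6: T (fragment 1 #1, fragment 2 #4) → G (fragment 1 #4, fragment 2 #5) → A (fragment 1 #5, fragment 2 #6) → A (fragment 1 #9, fragment 2 #7) → C (fragment 1 #10, fragment 2 #8) → C (fragment 1 #11, fragment 2 #9). dp[11][10] = 6 confirms this is the maximum.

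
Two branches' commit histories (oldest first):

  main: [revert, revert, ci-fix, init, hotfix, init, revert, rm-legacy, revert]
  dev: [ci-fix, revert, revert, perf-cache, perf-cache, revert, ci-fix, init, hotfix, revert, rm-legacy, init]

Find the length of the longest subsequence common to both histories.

One common subsequence of length 7: revert [1,3], then revert [2,6], then ci-fix [3,7], then init [4,8], then hotfix [5,9], then revert [7,10], then rm-legacy [8,11]. The LCS DP gives dp[9][12] = 7, so this is optimal.

7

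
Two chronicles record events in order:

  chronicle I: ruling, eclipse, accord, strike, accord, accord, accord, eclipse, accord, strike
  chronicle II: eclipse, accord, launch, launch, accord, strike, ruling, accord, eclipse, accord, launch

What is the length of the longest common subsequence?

Pick eclipse at chronicle I[2]=chronicle II[1], then accord at chronicle I[3]=chronicle II[5], then strike at chronicle I[4]=chronicle II[6], then accord at chronicle I[7]=chronicle II[8], then eclipse at chronicle I[8]=chronicle II[9], then accord at chronicle I[9]=chronicle II[10]; all 6 events appear in both, in order, and the DP table's final entry dp[10][11] is also 6, so no common subsequence is longer.

6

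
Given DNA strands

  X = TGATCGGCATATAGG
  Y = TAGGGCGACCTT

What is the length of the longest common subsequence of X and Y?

8

Match T [1,1] → G [2,3] → G [6,4] → G [7,5] → C [8,6] → A [9,8] → T [10,11] → T [12,12] — 8 bases in the same relative order in both. Since dp[15][12] = 8, nothing longer is possible.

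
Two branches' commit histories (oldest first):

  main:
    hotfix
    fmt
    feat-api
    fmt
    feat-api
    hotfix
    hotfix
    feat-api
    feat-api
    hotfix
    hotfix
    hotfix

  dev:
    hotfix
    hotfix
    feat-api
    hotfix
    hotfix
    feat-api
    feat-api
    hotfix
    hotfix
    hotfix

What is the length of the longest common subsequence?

9

Match hotfix at main[1]=dev[2], then feat-api at main[5]=dev[3], then hotfix at main[6]=dev[4], then hotfix at main[7]=dev[5], then feat-api at main[8]=dev[6], then feat-api at main[9]=dev[7], then hotfix at main[10]=dev[8], then hotfix at main[11]=dev[9], then hotfix at main[12]=dev[10] — 9 commits in the same relative order in both. dp[12][10] = 9 confirms this is the maximum.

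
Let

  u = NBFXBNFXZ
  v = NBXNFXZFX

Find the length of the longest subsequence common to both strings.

Let dp[i][j] be the LCS length of the first i characters of u and the first j characters of v. dp[i][j] = dp[i-1][j-1]+1 when the i-th and j-th characters match, else max(dp[i-1][j], dp[i][j-1]).
    ·  N  B  X  N  F  X  Z  F  X
 ·  0  0  0  0  0  0  0  0  0  0
 N  0  1  1  1  1  1  1  1  1  1
 B  0  1  2  2  2  2  2  2  2  2
 F  0  1  2  2  2  3  3  3  3  3
 X  0  1  2  3  3  3  4  4  4  4
 B  0  1  2  3  3  3  4  4  4  4
 N  0  1  2  3  4  4  4  4  4  4
 F  0  1  2  3  4  5  5  5  5  5
 X  0  1  2  3  4  5  6  6  6  6
 Z  0  1  2  3  4  5  6  7  7  7
dp[9][9] = 7. One LCS (by backtracking along matches): NBXNFXZ.

7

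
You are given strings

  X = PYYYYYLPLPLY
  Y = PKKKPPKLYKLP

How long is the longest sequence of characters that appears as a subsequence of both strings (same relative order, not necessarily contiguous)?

Taking P [1,1] → P [8,5] → P [10,6] → L [11,8] → Y [12,9] gives a common subsequence of length 5, and the DP table's final entry dp[12][12] is also 5, so no common subsequence is longer.

5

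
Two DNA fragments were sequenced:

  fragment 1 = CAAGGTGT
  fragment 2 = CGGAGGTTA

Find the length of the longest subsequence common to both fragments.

6

Let dp[i][j] be the LCS length of the first i bases of fragment 1 and the first j bases of fragment 2. dp[i][j] = dp[i-1][j-1]+1 when the i-th and j-th bases match, else max(dp[i-1][j], dp[i][j-1]).
    ·  C  G  G  A  G  G  T  T  A
 ·  0  0  0  0  0  0  0  0  0  0
 C  0  1  1  1  1  1  1  1  1  1
 A  0  1  1  1  2  2  2  2  2  2
 A  0  1  1  1  2  2  2  2  2  3
 G  0  1  2  2  2  3  3  3  3  3
 G  0  1  2  3  3  3  4  4  4  4
 T  0  1  2  3  3  3  4  5  5  5
 G  0  1  2  3  3  4  4  5  5  5
 T  0  1  2  3  3  4  4  5  6  6
dp[8][9] = 6. One LCS (by backtracking along matches): CAGGTT.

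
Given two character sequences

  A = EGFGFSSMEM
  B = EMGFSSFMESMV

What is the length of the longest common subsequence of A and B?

8

Taking E at A[1]=B[1] → G at A[4]=B[3] → F at A[5]=B[4] → S at A[6]=B[5] → S at A[7]=B[6] → M at A[8]=B[8] → E at A[9]=B[9] → M at A[10]=B[11] gives a common subsequence of length 8. dp[10][12] = 8 confirms this is the maximum.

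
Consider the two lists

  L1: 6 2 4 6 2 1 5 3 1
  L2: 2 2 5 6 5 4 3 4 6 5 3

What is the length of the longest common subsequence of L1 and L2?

5

Pick 6 (L1 #1, L2 #4), 4 (L1 #3, L2 #8), 6 (L1 #4, L2 #9), 5 (L1 #7, L2 #10), 3 (L1 #8, L2 #11); all 5 values appear in both, in order. dp[9][11] = 5 confirms this is the maximum.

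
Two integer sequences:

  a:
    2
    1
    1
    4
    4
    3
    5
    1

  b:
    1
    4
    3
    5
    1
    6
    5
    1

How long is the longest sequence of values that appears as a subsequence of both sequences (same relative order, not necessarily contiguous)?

Let dp[i][j] be the LCS length of the first i values of a and the first j values of b. dp[i][j] = dp[i-1][j-1]+1 when the i-th and j-th values match, else max(dp[i-1][j], dp[i][j-1]).
    ·  1  4  3  5  1  6  5  1
 ·  0  0  0  0  0  0  0  0  0
 2  0  0  0  0  0  0  0  0  0
 1  0  1  1  1  1  1  1  1  1
 1  0  1  1  1  1  2  2  2  2
 4  0  1  2  2  2  2  2  2  2
 4  0  1  2  2  2  2  2  2  2
 3  0  1  2  3  3  3  3  3  3
 5  0  1  2  3  4  4  4  4  4
 1  0  1  2  3  4  5  5  5  5
dp[8][8] = 5. One LCS (by backtracking along matches): 1, 4, 3, 5, 1.

5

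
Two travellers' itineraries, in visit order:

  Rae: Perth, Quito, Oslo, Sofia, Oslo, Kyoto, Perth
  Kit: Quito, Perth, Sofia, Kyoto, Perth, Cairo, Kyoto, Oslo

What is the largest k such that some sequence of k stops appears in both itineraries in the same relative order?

Pick Perth [1,2] → Sofia [4,3] → Kyoto [6,4] → Perth [7,5]; all 4 stops appear in both, in order. dp[7][8] = 4 confirms this is the maximum.

4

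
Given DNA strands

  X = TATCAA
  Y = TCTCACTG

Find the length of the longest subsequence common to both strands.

Let dp[i][j] be the LCS length of the first i bases of X and the first j bases of Y. dp[i][j] = dp[i-1][j-1]+1 when the i-th and j-th bases match, else max(dp[i-1][j], dp[i][j-1]).
    ·  T  C  T  C  A  C  T  G
 ·  0  0  0  0  0  0  0  0  0
 T  0  1  1  1  1  1  1  1  1
 A  0  1  1  1  1  2  2  2  2
 T  0  1  1  2  2  2  2  3  3
 C  0  1  2  2  3  3  3  3  3
 A  0  1  2  2  3  4  4  4  4
 A  0  1  2  2  3  4  4  4  4
dp[6][8] = 4. One LCS (by backtracking along matches): TTCA.

4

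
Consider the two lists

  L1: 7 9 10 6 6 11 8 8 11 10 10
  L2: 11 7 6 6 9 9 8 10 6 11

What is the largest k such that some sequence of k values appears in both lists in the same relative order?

5

Taking 7 (L1 #1, L2 #2), 9 (L1 #2, L2 #6), 10 (L1 #3, L2 #8), 6 (L1 #5, L2 #9), 11 (L1 #9, L2 #10) gives a common subsequence of length 5. dp[11][10] = 5 confirms this is the maximum.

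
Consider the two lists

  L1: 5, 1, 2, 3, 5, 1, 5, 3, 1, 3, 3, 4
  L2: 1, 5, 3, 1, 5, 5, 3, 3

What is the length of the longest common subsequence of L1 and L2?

Let dp[i][j] be the LCS length of the first i values of L1 and the first j values of L2. dp[i][j] = dp[i-1][j-1]+1 when the i-th and j-th values match, else max(dp[i-1][j], dp[i][j-1]).
    ·  1  5  3  1  5  5  3  3
 ·  0  0  0  0  0  0  0  0  0
 5  0  0  1  1  1  1  1  1  1
 1  0  1  1  1  2  2  2  2  2
 2  0  1  1  1  2  2  2  2  2
 3  0  1  1  2  2  2  2  3  3
 5  0  1  2  2  2  3  3  3  3
 1  0  1  2  2  3  3  3  3  3
 5  0  1  2  2  3  4  4  4  4
 3  0  1  2  3  3  4  4  5  5
 1  0  1  2  3  4  4  4  5  5
 3  0  1  2  3  4  4  4  5  6
 3  0  1  2  3  4  4  4  5  6
 4  0  1  2  3  4  4  4  5  6
dp[12][8] = 6. One LCS (by backtracking along matches): 5, 1, 5, 5, 3, 3.

6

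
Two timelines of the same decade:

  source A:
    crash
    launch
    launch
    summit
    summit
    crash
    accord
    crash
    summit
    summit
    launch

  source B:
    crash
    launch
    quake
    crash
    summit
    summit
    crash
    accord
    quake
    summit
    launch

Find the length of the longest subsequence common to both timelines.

8

Pick crash at source A[1]=source B[1]; then launch at source A[2]=source B[2]; then summit at source A[4]=source B[5]; then summit at source A[5]=source B[6]; then crash at source A[6]=source B[7]; then accord at source A[7]=source B[8]; then summit at source A[10]=source B[10]; then launch at source A[11]=source B[11]; all 8 events appear in both, in order. The LCS DP gives dp[11][11] = 8, so this is optimal.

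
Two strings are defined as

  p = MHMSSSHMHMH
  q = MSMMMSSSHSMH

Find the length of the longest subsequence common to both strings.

Let dp[i][j] be the LCS length of the first i characters of p and the first j characters of q. dp[i][j] = dp[i-1][j-1]+1 when the i-th and j-th characters match, else max(dp[i-1][j], dp[i][j-1]).
    ·  M  S  M  M  M  S  S  S  H  S  M  H
 ·  0  0  0  0  0  0  0  0  0  0  0  0  0
 M  0  1  1  1  1  1  1  1  1  1  1  1  1
 H  0  1  1  1  1  1  1  1  1  2  2  2  2
 M  0  1  1  2  2  2  2  2  2  2  2  3  3
 S  0  1  2  2  2  2  3  3  3  3  3  3  3
 S  0  1  2  2  2  2  3  4  4  4  4  4  4
 S  0  1  2  2  2  2  3  4  5  5  5  5  5
 H  0  1  2  2  2  2  3  4  5  6  6  6  6
 M  0  1  2  3  3  3  3  4  5  6  6  7  7
 H  0  1  2  3  3  3  3  4  5  6  6  7  8
 M  0  1  2  3  4  4  4  4  5  6  6  7  8
 H  0  1  2  3  4  4  4  4  5  6  6  7  8
dp[11][12] = 8. One LCS (by backtracking along matches): MMSSSHMH.

8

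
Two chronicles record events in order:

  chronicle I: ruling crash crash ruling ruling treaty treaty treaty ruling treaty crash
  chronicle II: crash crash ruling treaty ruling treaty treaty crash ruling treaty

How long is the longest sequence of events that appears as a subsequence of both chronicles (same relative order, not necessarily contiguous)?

Taking crash at chronicle I[2]=chronicle II[1] → crash at chronicle I[3]=chronicle II[2] → ruling at chronicle I[4]=chronicle II[3] → ruling at chronicle I[5]=chronicle II[5] → treaty at chronicle I[6]=chronicle II[6] → treaty at chronicle I[7]=chronicle II[7] → ruling at chronicle I[9]=chronicle II[9] → treaty at chronicle I[10]=chronicle II[10] gives a common subsequence of length 8. dp[11][10] = 8 confirms this is the maximum.

8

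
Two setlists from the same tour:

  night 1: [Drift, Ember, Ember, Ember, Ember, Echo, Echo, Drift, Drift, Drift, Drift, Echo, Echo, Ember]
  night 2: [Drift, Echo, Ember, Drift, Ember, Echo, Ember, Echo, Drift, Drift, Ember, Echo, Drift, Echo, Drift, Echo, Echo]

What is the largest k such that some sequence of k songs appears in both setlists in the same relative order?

One common subsequence of length 11: Drift (night 1 #1, night 2 #1) → Ember (night 1 #2, night 2 #3) → Ember (night 1 #3, night 2 #5) → Ember (night 1 #5, night 2 #7) → Echo (night 1 #7, night 2 #8) → Drift (night 1 #8, night 2 #9) → Drift (night 1 #9, night 2 #10) → Drift (night 1 #10, night 2 #13) → Drift (night 1 #11, night 2 #15) → Echo (night 1 #12, night 2 #16) → Echo (night 1 #13, night 2 #17). The LCS DP gives dp[14][17] = 11, so this is optimal.

11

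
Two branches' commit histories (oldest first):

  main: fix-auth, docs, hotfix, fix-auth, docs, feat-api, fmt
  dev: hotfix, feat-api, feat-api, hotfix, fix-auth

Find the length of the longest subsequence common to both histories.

One common subsequence of length 2: hotfix (main #3, dev #4) → fix-auth (main #4, dev #5). Since dp[7][5] = 2, nothing longer is possible.

2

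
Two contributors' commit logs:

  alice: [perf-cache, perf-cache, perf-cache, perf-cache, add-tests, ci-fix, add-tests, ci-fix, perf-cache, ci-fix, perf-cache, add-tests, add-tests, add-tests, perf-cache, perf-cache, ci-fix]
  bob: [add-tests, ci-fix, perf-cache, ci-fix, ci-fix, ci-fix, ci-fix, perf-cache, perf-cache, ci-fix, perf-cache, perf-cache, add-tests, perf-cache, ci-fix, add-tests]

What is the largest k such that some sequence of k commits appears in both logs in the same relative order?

9

One common subsequence of length 9: perf-cache [1,3], perf-cache [3,8], perf-cache [4,9], ci-fix [8,10], perf-cache [9,11], perf-cache [11,12], add-tests [14,13], perf-cache [16,14], ci-fix [17,15]. The LCS DP gives dp[17][16] = 9, so this is optimal.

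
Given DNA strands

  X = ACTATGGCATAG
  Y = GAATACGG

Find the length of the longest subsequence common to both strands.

5

Taking A (X #1, Y #3); then T (X #3, Y #4); then A (X #4, Y #5); then G (X #7, Y #7); then G (X #12, Y #8) gives a common subsequence of length 5, and the DP table's final entry dp[12][8] is also 5, so no common subsequence is longer.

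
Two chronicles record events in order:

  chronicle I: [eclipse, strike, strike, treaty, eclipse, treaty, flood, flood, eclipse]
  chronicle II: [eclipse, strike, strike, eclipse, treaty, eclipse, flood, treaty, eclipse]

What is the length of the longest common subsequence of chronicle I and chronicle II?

Match eclipse (chronicle I #1, chronicle II #1), strike (chronicle I #2, chronicle II #2), strike (chronicle I #3, chronicle II #3), treaty (chronicle I #4, chronicle II #5), eclipse (chronicle I #5, chronicle II #6), treaty (chronicle I #6, chronicle II #8), eclipse (chronicle I #9, chronicle II #9) — 7 events in the same relative order in both. dp[9][9] = 7 confirms this is the maximum.

7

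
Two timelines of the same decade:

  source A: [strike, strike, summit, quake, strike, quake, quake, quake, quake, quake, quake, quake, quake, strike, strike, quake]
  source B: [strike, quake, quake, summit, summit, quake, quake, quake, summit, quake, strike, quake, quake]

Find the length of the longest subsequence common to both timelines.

Taking strike (source A #2, source B #1), quake (source A #4, source B #2), quake (source A #6, source B #3), quake (source A #7, source B #6), quake (source A #8, source B #7), quake (source A #9, source B #8), quake (source A #10, source B #10), quake (source A #13, source B #12), quake (source A #16, source B #13) gives a common subsequence of length 9. Since dp[16][13] = 9, nothing longer is possible.

9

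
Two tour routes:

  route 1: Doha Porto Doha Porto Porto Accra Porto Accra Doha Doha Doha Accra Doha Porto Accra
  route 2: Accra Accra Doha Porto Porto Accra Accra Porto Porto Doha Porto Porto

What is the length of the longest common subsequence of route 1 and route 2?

Taking Doha at route 1[1]=route 2[3], Porto at route 1[2]=route 2[4], Porto at route 1[4]=route 2[5], Porto at route 1[5]=route 2[8], Porto at route 1[7]=route 2[9], Doha at route 1[9]=route 2[10], Porto at route 1[14]=route 2[12] gives a common subsequence of length 7. dp[15][12] = 7 confirms this is the maximum.

7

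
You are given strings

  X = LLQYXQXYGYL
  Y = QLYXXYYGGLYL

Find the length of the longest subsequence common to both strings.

Match L (X #2, Y #2), Y (X #4, Y #3), X (X #5, Y #4), X (X #7, Y #5), Y (X #8, Y #7), G (X #9, Y #9), Y (X #10, Y #11), L (X #11, Y #12) — 8 characters in the same relative order in both. The LCS DP gives dp[11][12] = 8, so this is optimal.

8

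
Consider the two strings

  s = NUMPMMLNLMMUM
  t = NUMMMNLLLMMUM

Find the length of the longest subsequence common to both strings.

11

Pick N [1,1]; then U [2,2]; then M [3,3]; then M [5,4]; then M [6,5]; then L [7,8]; then L [9,9]; then M [10,10]; then M [11,11]; then U [12,12]; then M [13,13]; all 11 characters appear in both, in order. dp[13][13] = 11 confirms this is the maximum.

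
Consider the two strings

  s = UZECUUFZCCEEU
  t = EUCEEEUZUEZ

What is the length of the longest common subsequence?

6

Taking E (s #3, t #1), then U (s #6, t #2), then C (s #9, t #3), then E (s #11, t #5), then E (s #12, t #6), then U (s #13, t #9) gives a common subsequence of length 6. Since dp[13][11] = 6, nothing longer is possible.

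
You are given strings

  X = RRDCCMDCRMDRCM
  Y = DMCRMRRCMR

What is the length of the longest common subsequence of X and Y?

8

Match D [3,1]; then M [6,2]; then C [8,3]; then R [9,4]; then M [10,5]; then R [12,7]; then C [13,8]; then M [14,9] — 8 characters in the same relative order in both. The LCS DP gives dp[14][10] = 8, so this is optimal.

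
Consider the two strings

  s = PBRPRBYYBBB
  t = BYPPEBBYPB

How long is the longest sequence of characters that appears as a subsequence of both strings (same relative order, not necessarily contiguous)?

5

Pick P [1,4] → B [2,6] → B [6,7] → Y [7,8] → B [11,10]; all 5 characters appear in both, in order. The LCS DP gives dp[11][10] = 5, so this is optimal.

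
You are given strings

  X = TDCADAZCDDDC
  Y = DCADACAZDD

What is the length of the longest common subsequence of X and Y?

Let dp[i][j] be the LCS length of the first i characters of X and the first j characters of Y. dp[i][j] = dp[i-1][j-1]+1 when the i-th and j-th characters match, else max(dp[i-1][j], dp[i][j-1]).
    ·  D  C  A  D  A  C  A  Z  D  D
 ·  0  0  0  0  0  0  0  0  0  0  0
 T  0  0  0  0  0  0  0  0  0  0  0
 D  0  1  1  1  1  1  1  1  1  1  1
 C  0  1  2  2  2  2  2  2  2  2  2
 A  0  1  2  3  3  3  3  3  3  3  3
 D  0  1  2  3  4  4  4  4  4  4  4
 A  0  1  2  3  4  5  5  5  5  5  5
 Z  0  1  2  3  4  5  5  5  6  6  6
 C  0  1  2  3  4  5  6  6  6  6  6
 D  0  1  2  3  4  5  6  6  6  7  7
 D  0  1  2  3  4  5  6  6  6  7  8
 D  0  1  2  3  4  5  6  6  6  7  8
 C  0  1  2  3  4  5  6  6  6  7  8
dp[12][10] = 8. One LCS (by backtracking along matches): DCADAZDD.

8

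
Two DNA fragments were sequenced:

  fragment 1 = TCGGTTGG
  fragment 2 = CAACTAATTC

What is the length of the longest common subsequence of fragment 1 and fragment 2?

Let dp[i][j] be the LCS length of the first i bases of fragment 1 and the first j bases of fragment 2. dp[i][j] = dp[i-1][j-1]+1 when the i-th and j-th bases match, else max(dp[i-1][j], dp[i][j-1]).
    ·  C  A  A  C  T  A  A  T  T  C
 ·  0  0  0  0  0  0  0  0  0  0  0
 T  0  0  0  0  0  1  1  1  1  1  1
 C  0  1  1  1  1  1  1  1  1  1  2
 G  0  1  1  1  1  1  1  1  1  1  2
 G  0  1  1  1  1  1  1  1  1  1  2
 T  0  1  1  1  1  2  2  2  2  2  2
 T  0  1  1  1  1  2  2  2  3  3  3
 G  0  1  1  1  1  2  2  2  3  3  3
 G  0  1  1  1  1  2  2  2  3  3  3
dp[8][10] = 3. One LCS (by backtracking along matches): TTT.

3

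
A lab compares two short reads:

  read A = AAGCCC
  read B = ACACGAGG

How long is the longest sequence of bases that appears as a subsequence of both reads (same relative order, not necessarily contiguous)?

Pick A [1,3]; then A [2,6]; then G [3,8]; all 3 bases appear in both, in order, and the DP table's final entry dp[6][8] is also 3, so no common subsequence is longer.

3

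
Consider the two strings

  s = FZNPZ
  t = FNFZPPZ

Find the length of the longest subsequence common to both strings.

4

Pick F [1,3] → Z [2,4] → P [4,6] → Z [5,7]; all 4 characters appear in both, in order. Since dp[5][7] = 4, nothing longer is possible.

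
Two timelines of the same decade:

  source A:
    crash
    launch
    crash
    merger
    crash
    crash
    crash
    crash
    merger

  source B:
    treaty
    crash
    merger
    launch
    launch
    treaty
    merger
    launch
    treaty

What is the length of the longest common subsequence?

Match crash at source A[1]=source B[2] → launch at source A[2]=source B[5] → merger at source A[4]=source B[7] — 3 events in the same relative order in both, and the DP table's final entry dp[9][9] is also 3, so no common subsequence is longer.

3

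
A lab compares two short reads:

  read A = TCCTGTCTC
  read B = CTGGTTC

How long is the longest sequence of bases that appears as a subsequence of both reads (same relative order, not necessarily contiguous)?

Let dp[i][j] be the LCS length of the first i bases of read A and the first j bases of read B. dp[i][j] = dp[i-1][j-1]+1 when the i-th and j-th bases match, else max(dp[i-1][j], dp[i][j-1]).
    ·  C  T  G  G  T  T  C
 ·  0  0  0  0  0  0  0  0
 T  0  0  1  1  1  1  1  1
 C  0  1  1  1  1  1  1  2
 C  0  1  1  1  1  1  1  2
 T  0  1  2  2  2  2  2  2
 G  0  1  2  3  3  3  3  3
 T  0  1  2  3  3  4  4  4
 C  0  1  2  3  3  4  4  5
 T  0  1  2  3  3  4  5  5
 C  0  1  2  3  3  4  5  6
dp[9][7] = 6. One LCS (by backtracking along matches): CTGTTC.

6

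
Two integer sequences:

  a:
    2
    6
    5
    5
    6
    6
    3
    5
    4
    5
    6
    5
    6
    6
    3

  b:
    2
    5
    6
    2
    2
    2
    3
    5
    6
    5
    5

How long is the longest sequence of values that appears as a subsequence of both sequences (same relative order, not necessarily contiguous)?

One common subsequence of length 7: 2 at a[1]=b[1] → 5 at a[4]=b[2] → 6 at a[5]=b[3] → 3 at a[7]=b[7] → 5 at a[8]=b[8] → 5 at a[10]=b[10] → 5 at a[12]=b[11]. dp[15][11] = 7 confirms this is the maximum.

7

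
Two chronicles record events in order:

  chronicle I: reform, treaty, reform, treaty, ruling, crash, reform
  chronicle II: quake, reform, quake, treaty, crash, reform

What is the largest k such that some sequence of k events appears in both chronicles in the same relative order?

4

Taking reform (chronicle I #1, chronicle II #2); then treaty (chronicle I #4, chronicle II #4); then crash (chronicle I #6, chronicle II #5); then reform (chronicle I #7, chronicle II #6) gives a common subsequence of length 4. The LCS DP gives dp[7][6] = 4, so this is optimal.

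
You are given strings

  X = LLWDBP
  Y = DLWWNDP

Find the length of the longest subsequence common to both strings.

4

Match L at X[1]=Y[2], then W at X[3]=Y[4], then D at X[4]=Y[6], then P at X[6]=Y[7] — 4 characters in the same relative order in both, and the DP table's final entry dp[6][7] is also 4, so no common subsequence is longer.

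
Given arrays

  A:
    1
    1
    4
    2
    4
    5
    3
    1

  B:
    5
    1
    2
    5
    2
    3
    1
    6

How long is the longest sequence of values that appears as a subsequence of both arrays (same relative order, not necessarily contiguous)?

One common subsequence of length 5: 1 [2,2], 2 [4,3], 5 [6,4], 3 [7,6], 1 [8,7]. The LCS DP gives dp[8][8] = 5, so this is optimal.

5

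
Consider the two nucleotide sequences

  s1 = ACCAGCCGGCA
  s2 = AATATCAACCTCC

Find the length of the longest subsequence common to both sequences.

Taking A at s1[1]=s2[4] → C at s1[2]=s2[6] → C at s1[3]=s2[9] → C at s1[6]=s2[10] → C at s1[7]=s2[12] → C at s1[10]=s2[13] gives a common subsequence of length 6, and the DP table's final entry dp[11][13] is also 6, so no common subsequence is longer.

6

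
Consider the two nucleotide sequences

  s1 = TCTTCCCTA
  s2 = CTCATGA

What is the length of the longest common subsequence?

Pick C (s1 #2, s2 #1); then T (s1 #4, s2 #2); then C (s1 #5, s2 #3); then T (s1 #8, s2 #5); then A (s1 #9, s2 #7); all 5 bases appear in both, in order. Since dp[9][7] = 5, nothing longer is possible.

5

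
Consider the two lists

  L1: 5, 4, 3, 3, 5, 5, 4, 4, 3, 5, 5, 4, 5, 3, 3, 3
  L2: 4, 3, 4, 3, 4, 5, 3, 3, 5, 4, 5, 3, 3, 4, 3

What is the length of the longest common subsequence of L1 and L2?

11

Match 4 at L1[2]=L2[1] → 3 at L1[3]=L2[2] → 3 at L1[4]=L2[4] → 5 at L1[5]=L2[6] → 3 at L1[9]=L2[8] → 5 at L1[11]=L2[9] → 4 at L1[12]=L2[10] → 5 at L1[13]=L2[11] → 3 at L1[14]=L2[12] → 3 at L1[15]=L2[13] → 3 at L1[16]=L2[15] — 11 values in the same relative order in both. Since dp[16][15] = 11, nothing longer is possible.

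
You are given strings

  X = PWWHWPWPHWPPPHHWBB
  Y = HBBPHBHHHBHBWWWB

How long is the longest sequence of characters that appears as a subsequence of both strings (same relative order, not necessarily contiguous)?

7

One common subsequence of length 7: P at X[1]=Y[4] → H at X[4]=Y[7] → H at X[9]=Y[8] → H at X[14]=Y[9] → H at X[15]=Y[11] → W at X[16]=Y[15] → B at X[18]=Y[16]. Since dp[18][16] = 7, nothing longer is possible.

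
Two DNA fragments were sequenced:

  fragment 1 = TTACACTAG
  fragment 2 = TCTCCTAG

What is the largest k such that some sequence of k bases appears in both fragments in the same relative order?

Pick T (fragment 1 #1, fragment 2 #1) → T (fragment 1 #2, fragment 2 #3) → C (fragment 1 #4, fragment 2 #4) → C (fragment 1 #6, fragment 2 #5) → T (fragment 1 #7, fragment 2 #6) → A (fragment 1 #8, fragment 2 #7) → G (fragment 1 #9, fragment 2 #8); all 7 bases appear in both, in order. The LCS DP gives dp[9][8] = 7, so this is optimal.

7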